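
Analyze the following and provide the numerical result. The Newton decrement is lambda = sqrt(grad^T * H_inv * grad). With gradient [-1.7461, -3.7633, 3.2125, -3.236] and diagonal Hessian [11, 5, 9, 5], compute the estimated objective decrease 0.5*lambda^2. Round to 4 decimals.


Step 1: H is diagonal, so H^(-1) * g = [-0.1587, -0.7527, 0.3569, -0.6472].
Step 2: g^T H^(-1) g = sum_i g_i^2 / H_ii
  = (-1.7461)^2/11 + (-3.7633)^2/5 + (3.2125)^2/9 + (-3.236)^2/5
  = 0.2772 + 2.8325 + 1.1467 + 2.0943 = 6.3507
Step 3: Objective decrease = 0.5 * g^T H^(-1) g = 3.1753


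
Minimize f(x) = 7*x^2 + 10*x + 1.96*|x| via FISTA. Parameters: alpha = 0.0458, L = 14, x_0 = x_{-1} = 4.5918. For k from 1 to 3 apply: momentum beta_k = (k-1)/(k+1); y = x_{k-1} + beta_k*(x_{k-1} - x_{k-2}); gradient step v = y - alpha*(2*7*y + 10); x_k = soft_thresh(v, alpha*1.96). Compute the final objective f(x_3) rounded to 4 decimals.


FISTA on f(x) = 7*x^2 + 10*x + 1.96*|x|
L = 14, alpha = 0.0458
Iteration 1: beta = 0.0, y = 4.5918 + 0.0*(4.5918 - 4.5918) = 4.5918
  grad(y) = 74.2852, v = y - alpha*grad = 1.1895
  prox(v) = soft_thresh(1.1895, 0.0898) = 1.0998
Iteration 2: beta = 0.3333, y = 1.0998 + 0.3333*(1.0998 - 4.5918) = -0.0642
  grad(y) = 9.1006, v = y - alpha*grad = -0.481
  prox(v) = soft_thresh(-0.481, 0.0898) = -0.3913
Iteration 3: beta = 0.5, y = -0.3913 + 0.5*(-0.3913 - 1.0998) = -1.1368
  grad(y) = -5.9153, v = y - alpha*grad = -0.8659
  prox(v) = soft_thresh(-0.8659, 0.0898) = -0.7761
f(x_3) = 7*(-0.7761)^2 + 10*(-0.7761) + 1.96*|-0.7761| = -2.0235


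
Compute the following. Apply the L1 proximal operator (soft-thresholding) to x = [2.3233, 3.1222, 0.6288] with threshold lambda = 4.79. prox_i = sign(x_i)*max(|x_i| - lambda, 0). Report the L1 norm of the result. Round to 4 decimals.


Soft-thresholding with lambda = 4.79:
prox(2.3233) = sign(2.3233)*max(|2.3233| - 4.79, 0) = 0.0
prox(3.1222) = sign(3.1222)*max(|3.1222| - 4.79, 0) = 0.0
prox(0.6288) = sign(0.6288)*max(|0.6288| - 4.79, 0) = 0.0
prox(x) = [0.0, 0.0, 0.0]
||prox(x)||_1 = 0.0 + 0.0 + 0.0 = 0.0


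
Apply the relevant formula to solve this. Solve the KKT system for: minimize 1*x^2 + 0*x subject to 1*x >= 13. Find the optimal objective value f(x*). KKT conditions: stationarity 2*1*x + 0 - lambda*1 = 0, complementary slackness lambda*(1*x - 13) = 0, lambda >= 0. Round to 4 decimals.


Step 1: Try lambda = 0 (constraint inactive).
x_unc = 0/(2*1) = 0.0
Check: 1*0.0 = 0.0 < 13 -- violated!
Step 2: Constraint must be active: 1*x = 13
x* = 13/1 = 13.0
lambda = (2*1*13.0 + 0)/1 = 26.0
Step 3: Compute optimal value.
f(x*) = 1*13.0^2 + 0*13.0 = 169.0


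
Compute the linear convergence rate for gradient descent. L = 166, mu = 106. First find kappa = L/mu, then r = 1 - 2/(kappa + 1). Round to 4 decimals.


Step 1: Compute the condition number.
kappa = L/mu = 166/106 = 1.566
Step 2: Compute the convergence rate.
r = 1 - 2/(kappa + 1) = 1 - 2*mu/(L + mu) = (L - mu)/(L + mu) = 60/272 = 0.2206


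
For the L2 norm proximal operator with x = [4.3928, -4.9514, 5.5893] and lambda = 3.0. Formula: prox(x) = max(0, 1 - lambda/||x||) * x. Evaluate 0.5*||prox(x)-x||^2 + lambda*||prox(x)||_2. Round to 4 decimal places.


Step 1: Compute ||x||.
||x|| = 8.6633
Step 2: Compute scaling factor.
scale = max(0, 1 - 3.0/8.6633) = 0.6537
Step 3: prox(x) = [2.8716, -3.2368, 3.6538]
||prox(x)|| = 5.6633
Step 4: Proximal objective.
0.5*||prox-x||^2 = 4.5
lambda*||prox|| = 16.9899
Total = 21.49


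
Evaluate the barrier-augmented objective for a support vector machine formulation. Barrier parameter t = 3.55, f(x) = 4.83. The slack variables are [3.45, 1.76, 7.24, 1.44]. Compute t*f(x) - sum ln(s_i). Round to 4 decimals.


Step 1: Compute log-barrier.
ln values: [1.2384, 0.5653, 1.9796, 0.3646]
phi = -(1.2384 + 0.5653 + 1.9796 + 0.3646) = -4.148
Step 2: Compute augmented objective.
t*f(x) = 3.55*4.83 = 17.1465
Total = 17.1465 - 4.148 = 12.9985


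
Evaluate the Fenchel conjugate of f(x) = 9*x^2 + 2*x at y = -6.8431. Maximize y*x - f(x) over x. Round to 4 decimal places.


f*(y) = sup_x {y*x - a*x^2 - b*x} = sup_x {(y-b)*x - a*x^2}
FOC: (y - b) - 2a*x = 0 => x* = (y - b)/(2a)
x* = (-6.8431 - 2)/(2*9) = -0.4913
f*(-6.8431) = (y-b)^2/(4a) = (-6.8431 - 2)^2/(4*9)
= 78.2004/36 = 2.1722


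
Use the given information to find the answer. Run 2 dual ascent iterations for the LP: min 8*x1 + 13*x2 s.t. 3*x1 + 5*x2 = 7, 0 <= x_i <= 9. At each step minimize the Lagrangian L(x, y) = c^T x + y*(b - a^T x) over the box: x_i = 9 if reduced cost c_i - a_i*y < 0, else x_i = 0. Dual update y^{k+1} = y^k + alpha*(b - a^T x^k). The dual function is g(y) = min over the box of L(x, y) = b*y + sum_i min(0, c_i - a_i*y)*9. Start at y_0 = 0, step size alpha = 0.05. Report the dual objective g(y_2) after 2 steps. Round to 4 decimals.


Dual ascent for LP: min 8*x1 + 13*x2, 3*x1 + 5*x2 = 7, 0 <= x_i <= 9
Step 1: y^k = 0.0, reduced costs: (8.0, 13.0)
  x^k = (0.0, 0.0), subgradient = b - a^T x = 7.0
  y^{k+1} = 0.0 + 0.05*7.0 = 0.35
Step 2: y^k = 0.35, reduced costs: (6.95, 11.25)
  x^k = (0.0, 0.0), subgradient = b - a^T x = 7.0
  y^{k+1} = 0.35 + 0.05*7.0 = 0.7
Dual objective at y_2 = 0.7: reduced costs (5.9, 9.5), box minimizer x = (0.0, 0.0)
g(y_2) = b*y + (c1 - a1*y)*x1 + (c2 - a2*y)*x2 = 7*0.7 + 5.9*0.0 + 9.5*0.0 = 4.9 + 0.0 + 0.0 = 4.9


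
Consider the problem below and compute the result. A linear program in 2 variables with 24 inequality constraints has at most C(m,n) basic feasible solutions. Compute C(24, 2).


Each vertex corresponds to some choice of n active constraints out of m, so the number of vertices is at most C(m, n) = m! / (n!(m-n)!).
m = 24, n = 2
Numerator: 24 * 23
Denominator: 2! = 2
C(24, 2) = 276


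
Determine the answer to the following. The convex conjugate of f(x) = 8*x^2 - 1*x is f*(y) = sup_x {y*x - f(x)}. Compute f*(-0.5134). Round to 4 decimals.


f*(y) = sup_x {y*x - a*x^2 - b*x} = sup_x {(y-b)*x - a*x^2}
FOC: (y - b) - 2a*x = 0 => x* = (y - b)/(2a)
x* = (-0.5134 + 1)/(2*8) = 0.0304
f*(-0.5134) = (y-b)^2/(4a) = (-0.5134 + 1)^2/(4*8)
= 0.2368/32 = 0.0074


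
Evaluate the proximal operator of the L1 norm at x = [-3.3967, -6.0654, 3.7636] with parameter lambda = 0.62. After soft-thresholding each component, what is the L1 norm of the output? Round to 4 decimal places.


Soft-thresholding with lambda = 0.62:
prox(-3.3967) = sign(-3.3967)*max(|-3.3967| - 0.62, 0) = -2.7767
prox(-6.0654) = sign(-6.0654)*max(|-6.0654| - 0.62, 0) = -5.4454
prox(3.7636) = sign(3.7636)*max(|3.7636| - 0.62, 0) = 3.1436
prox(x) = [-2.7767, -5.4454, 3.1436]
||prox(x)||_1 = 2.7767 + 5.4454 + 3.1436 = 11.3657


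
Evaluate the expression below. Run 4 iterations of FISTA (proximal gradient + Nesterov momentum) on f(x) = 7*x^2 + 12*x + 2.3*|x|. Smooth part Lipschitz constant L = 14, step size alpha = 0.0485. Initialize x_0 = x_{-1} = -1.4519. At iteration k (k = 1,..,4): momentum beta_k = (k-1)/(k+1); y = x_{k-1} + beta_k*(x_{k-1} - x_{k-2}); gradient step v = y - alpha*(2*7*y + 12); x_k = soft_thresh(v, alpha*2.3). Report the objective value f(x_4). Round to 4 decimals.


FISTA on f(x) = 7*x^2 + 12*x + 2.3*|x|
L = 14, alpha = 0.0485
Iteration 1: beta = 0.0, y = -1.4519 + 0.0*(-1.4519 + 1.4519) = -1.4519
  grad(y) = -8.3266, v = y - alpha*grad = -1.0481
  prox(v) = soft_thresh(-1.0481, 0.1116) = -0.9365
Iteration 2: beta = 0.3333, y = -0.9365 + 0.3333*(-0.9365 + 1.4519) = -0.7647
  grad(y) = 1.294, v = y - alpha*grad = -0.8275
  prox(v) = soft_thresh(-0.8275, 0.1116) = -0.7159
Iteration 3: beta = 0.5, y = -0.7159 + 0.5*(-0.7159 + 0.9365) = -0.6056
  grad(y) = 3.5212, v = y - alpha*grad = -0.7764
  prox(v) = soft_thresh(-0.7764, 0.1116) = -0.6649
Iteration 4: beta = 0.6, y = -0.6649 + 0.6*(-0.6649 + 0.7159) = -0.6342
  grad(y) = 3.121, v = y - alpha*grad = -0.7856
  prox(v) = soft_thresh(-0.7856, 0.1116) = -0.674
f(x_4) = 7*(-0.674)^2 + 12*(-0.674) + 2.3*|-0.674| = -3.3579


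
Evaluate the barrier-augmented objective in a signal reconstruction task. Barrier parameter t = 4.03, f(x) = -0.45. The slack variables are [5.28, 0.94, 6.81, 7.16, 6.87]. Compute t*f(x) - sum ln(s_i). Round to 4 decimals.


Step 1: Compute log-barrier.
ln values: [1.6639, -0.0619, 1.9184, 1.9685, 1.9272]
phi = -(1.6639 - 0.0619 + 1.9184 + 1.9685 + 1.9272) = -7.4161
Step 2: Compute augmented objective.
t*f(x) = 4.03*-0.45 = -1.8135
Total = -1.8135 - 7.4161 = -9.2296


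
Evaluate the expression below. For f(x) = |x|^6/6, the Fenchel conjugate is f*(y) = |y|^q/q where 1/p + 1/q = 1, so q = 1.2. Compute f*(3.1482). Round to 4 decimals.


The conjugate exponent q satisfies 1/p + 1/q = 1.
p = 6, so q = 6/(6 - 1) = 1.2
|y|^q = 3.1482^1.2 = 3.9598
f*(3.1482) = 3.9598 / 1.2 = 3.2998


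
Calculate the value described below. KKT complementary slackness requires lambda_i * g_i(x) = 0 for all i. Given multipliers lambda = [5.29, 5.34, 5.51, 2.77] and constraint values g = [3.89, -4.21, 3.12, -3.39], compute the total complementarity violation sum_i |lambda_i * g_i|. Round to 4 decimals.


KKT complementary slackness check:
lambda_1 * g_1 = 5.29 * 3.89 = 20.5781
lambda_2 * g_2 = 5.34 * -4.21 = -22.4814
lambda_3 * g_3 = 5.51 * 3.12 = 17.1912
lambda_4 * g_4 = 2.77 * -3.39 = -9.3903
Total violation = 20.5781 + 22.4814 + 17.1912 + 9.3903 = 69.641


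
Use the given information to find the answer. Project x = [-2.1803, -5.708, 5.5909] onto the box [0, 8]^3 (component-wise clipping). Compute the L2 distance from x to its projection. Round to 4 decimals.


Project each component onto [0, 8].
clip(-2.1803) = 0.0, clip(-5.708) = 0.0, clip(5.5909) = 5.5909
Projection = [0.0, 0.0, 5.5909]
Squared diffs: [4.7537, 32.5813, 0.0]
Distance = sqrt(37.335) = 6.1102


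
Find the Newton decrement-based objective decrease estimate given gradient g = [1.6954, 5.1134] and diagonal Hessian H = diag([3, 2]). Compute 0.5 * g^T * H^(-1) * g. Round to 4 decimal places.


Step 1: H is diagonal, so H^(-1) * g = [0.5651, 2.5567].
Step 2: g^T H^(-1) g = sum_i g_i^2 / H_ii
  = (1.6954)^2/3 + (5.1134)^2/2
  = 0.9581 + 13.0734 = 14.0316
Step 3: Objective decrease = 0.5 * g^T H^(-1) g = 7.0158


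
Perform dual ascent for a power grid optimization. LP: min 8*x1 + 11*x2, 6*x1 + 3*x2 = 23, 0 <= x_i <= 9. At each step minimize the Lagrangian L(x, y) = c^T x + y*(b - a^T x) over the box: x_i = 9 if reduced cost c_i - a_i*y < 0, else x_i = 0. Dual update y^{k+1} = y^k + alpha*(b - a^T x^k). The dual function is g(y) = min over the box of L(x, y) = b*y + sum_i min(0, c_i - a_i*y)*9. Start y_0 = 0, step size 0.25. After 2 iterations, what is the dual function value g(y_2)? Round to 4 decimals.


Dual ascent for LP: min 8*x1 + 11*x2, 6*x1 + 3*x2 = 23, 0 <= x_i <= 9
Step 1: y^k = 0.0, reduced costs: (8.0, 11.0)
  x^k = (0.0, 0.0), subgradient = b - a^T x = 23.0
  y^{k+1} = 0.0 + 0.25*23.0 = 5.75
Step 2: y^k = 5.75, reduced costs: (-26.5, -6.25)
  x^k = (9.0, 9.0), subgradient = b - a^T x = -58.0
  y^{k+1} = 5.75 + 0.25*-58.0 = -8.75
Dual objective at y_2 = -8.75: reduced costs (60.5, 37.25), box minimizer x = (0.0, 0.0)
g(y_2) = b*y + (c1 - a1*y)*x1 + (c2 - a2*y)*x2 = 23*(-8.75) + 60.5*0.0 + 37.25*0.0 = -201.25 + 0.0 + 0.0 = -201.25


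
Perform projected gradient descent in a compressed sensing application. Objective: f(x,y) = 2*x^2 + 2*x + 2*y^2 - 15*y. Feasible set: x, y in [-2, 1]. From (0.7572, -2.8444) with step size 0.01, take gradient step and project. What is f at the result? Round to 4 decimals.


Step 1: Compute gradient at (0.7572, -2.8444).
grad_x = 2*2*0.7572 + 2 = 5.0288
grad_y = 2*2*-2.8444 - 15 = -26.3776
Step 2: Gradient step.
x_raw = 0.7572 - 0.01*5.0288 = 0.7069
y_raw = -2.8444 - 0.01*-26.3776 = -2.5806
Step 3: Project onto [-2, 1].
x_proj = clip(0.7069) = 0.7069
y_proj = clip(-2.5806) = -2.0
Step 4: Evaluate f.
f(0.7069, -2.0) = 40.4133


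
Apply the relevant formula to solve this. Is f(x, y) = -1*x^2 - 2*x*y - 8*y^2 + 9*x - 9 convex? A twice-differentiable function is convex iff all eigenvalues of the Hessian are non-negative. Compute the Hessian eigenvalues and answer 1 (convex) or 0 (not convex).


The Hessian of f(x,y) = -1*x^2 - 2*x*y - 8*y^2 + 9*x - 9 is:
H = [[-2, -2], [-2, -16]]
Trace = -2 - 16 = -18
Determinant = -2*-16 - (-2)^2 = 28
Discriminant = (-18)^2 - 4*28 = 212.0
Eigenvalues: lambda_1 = -16.2801, lambda_2 = -1.7199
The function is not convex.

0


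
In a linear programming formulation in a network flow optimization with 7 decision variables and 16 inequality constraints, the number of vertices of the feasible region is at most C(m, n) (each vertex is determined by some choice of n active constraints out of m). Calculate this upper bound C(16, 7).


Each vertex corresponds to some choice of n active constraints out of m, so the number of vertices is at most C(m, n) = m! / (n!(m-n)!).
m = 16, n = 7
Numerator: 16 * 15 * 14 * 13 * 12 * 11 * 10
Denominator: 7! = 5040
C(16, 7) = 11440


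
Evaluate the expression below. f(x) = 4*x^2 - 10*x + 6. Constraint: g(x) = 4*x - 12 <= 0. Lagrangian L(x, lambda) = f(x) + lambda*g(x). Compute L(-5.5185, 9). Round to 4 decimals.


Step 1: Evaluate f(x).
f(-5.5185) = 4*(-5.5185)^2 - 10*(-5.5185) + 6 = 183.0004
Step 2: Evaluate g(x).
g(-5.5185) = 4*-5.5185 - 12 = -34.074
Step 3: Compute Lagrangian.
L = 183.0004 + 9*-34.074 = -123.6656


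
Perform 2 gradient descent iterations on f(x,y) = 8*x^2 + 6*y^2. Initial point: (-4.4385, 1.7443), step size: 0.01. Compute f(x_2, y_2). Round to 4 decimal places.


Gradient descent on f(x,y) = 8*x^2 + 6*y^2.
Starting point: (-4.4385, 1.7443), alpha = 0.01
Step 1: grad_x = 2*8*-4.4385 = -71.016, grad_y = 2*6*1.7443 = 20.9316
  x_1 = -4.4385 - 0.01*-71.016 = -3.7283
  y_1 = 1.7443 - 0.01*20.9316 = 1.535
Step 2: grad_x = 2*8*-3.7283 = -59.6534, grad_y = 2*6*1.535 = 18.4198
  x_2 = -3.7283 - 0.01*-59.6534 = -3.1318
  y_2 = 1.535 - 0.01*18.4198 = 1.3508
f(-3.1318, 1.3508) = 8*(-3.1318)^2 + 6*1.3508^2 = 89.4134


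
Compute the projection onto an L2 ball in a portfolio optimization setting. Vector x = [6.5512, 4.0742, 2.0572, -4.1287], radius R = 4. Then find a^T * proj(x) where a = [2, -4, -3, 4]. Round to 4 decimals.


Step 1: Compute ||x|| (intermediates to 6 decimals).
||x|| = sqrt(6.5512^2 + 4.0742^2 + 2.0572^2 + (-4.1287)^2) = 8.988635
Step 2: Project.
Since ||x|| > R, scale = R/||x|| = 4/8.988635 = 0.445006, proj(x) = scale * x
proj(x) = [2.915323, 1.813043, 0.915466, -1.837296]
Step 3: Dot product.
a^T * proj(x) = 2*2.915323 - 4*1.813043 - 3*0.915466 + 4*(-1.837296) = -11.5171


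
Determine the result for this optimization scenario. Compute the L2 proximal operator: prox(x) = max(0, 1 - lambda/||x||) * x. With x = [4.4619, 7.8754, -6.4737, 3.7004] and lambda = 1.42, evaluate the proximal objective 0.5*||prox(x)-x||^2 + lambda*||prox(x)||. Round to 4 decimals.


Step 1: Compute ||x||.
||x|| = 11.7274
Step 2: Compute scaling factor.
scale = max(0, 1 - 1.42/11.7274) = 0.8789
Step 3: prox(x) = [3.9216, 6.9218, -5.6898, 3.2523]
||prox(x)|| = 10.3074
Step 4: Proximal objective.
0.5*||prox-x||^2 = 1.0082
lambda*||prox|| = 14.6365
Total = 15.6447


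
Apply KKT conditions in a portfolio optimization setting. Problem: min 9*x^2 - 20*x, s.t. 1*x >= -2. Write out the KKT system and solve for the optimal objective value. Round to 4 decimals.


Step 1: Try lambda = 0 (constraint inactive).
Stationarity: 2*9*x - 20 = 0
x* = 20/(2*9) = 10/9 = 1.1111 (rounded; the exact value 10/9 is used below)
Check constraint: 1*1.1111 = 1.1111 >= -2 -- satisfied.
Step 2: Compute optimal value.
f(x*) = 9*(10/9)^2 - 20*(10/9) = -11.1111


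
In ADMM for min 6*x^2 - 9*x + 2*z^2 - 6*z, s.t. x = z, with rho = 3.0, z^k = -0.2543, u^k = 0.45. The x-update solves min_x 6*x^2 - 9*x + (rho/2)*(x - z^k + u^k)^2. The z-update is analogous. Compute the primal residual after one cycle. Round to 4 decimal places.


ADMM iteration with rho = 3.0, z^k = -0.2543, u^k = 0.45
Step 1: x-update.
Minimize 6*x^2 - 9*x + (3.0/2)*(x + 0.2543 + 0.45)^2
FOC: (2*6 + 3.0)*x = 9 + 3.0*(-0.2543 - 0.45)
x^{k+1} = 0.4591
Step 2: z-update.
Minimize 2*z^2 - 6*z + (3.0/2)*(0.4591 - z + 0.45)^2
FOC: (2*2 + 3.0)*z = 6 + 3.0*(0.4591 + 0.45)
z^{k+1} = 1.2468
Step 3: u-update.
u^{k+1} = 0.45 + 0.4591 - 1.2468 = -0.3376
Step 4: Primal residual = |0.4591 - 1.2468| = 0.7876


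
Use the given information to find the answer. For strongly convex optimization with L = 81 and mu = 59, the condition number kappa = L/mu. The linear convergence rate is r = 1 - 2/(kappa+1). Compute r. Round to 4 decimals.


Step 1: Compute the condition number.
kappa = L/mu = 81/59 = 1.3729
Step 2: Compute the convergence rate.
r = 1 - 2/(kappa + 1) = 1 - 2*mu/(L + mu) = (L - mu)/(L + mu) = 22/140 = 0.1571


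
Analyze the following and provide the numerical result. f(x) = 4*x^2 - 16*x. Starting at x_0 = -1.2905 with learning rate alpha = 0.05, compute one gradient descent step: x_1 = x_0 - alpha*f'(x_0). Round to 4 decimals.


We compute the gradient at x_0 and apply the update.
f'(x) = 8*x - 16
f'(-1.2905) = 8*-1.2905 - 16 = -26.324
x_1 = -1.2905 - 0.05*-26.324 = 0.0257


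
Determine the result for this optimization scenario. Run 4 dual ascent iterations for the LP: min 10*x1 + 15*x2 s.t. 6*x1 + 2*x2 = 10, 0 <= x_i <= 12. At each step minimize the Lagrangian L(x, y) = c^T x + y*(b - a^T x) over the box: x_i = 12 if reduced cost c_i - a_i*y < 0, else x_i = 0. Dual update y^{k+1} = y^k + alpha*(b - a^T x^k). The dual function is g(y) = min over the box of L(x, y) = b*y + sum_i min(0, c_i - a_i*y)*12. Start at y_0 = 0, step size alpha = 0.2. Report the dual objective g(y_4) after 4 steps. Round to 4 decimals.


Dual ascent for LP: min 10*x1 + 15*x2, 6*x1 + 2*x2 = 10, 0 <= x_i <= 12
Step 1: y^k = 0.0, reduced costs: (10.0, 15.0)
  x^k = (0.0, 0.0), subgradient = b - a^T x = 10.0
  y^{k+1} = 0.0 + 0.2*10.0 = 2.0
Step 2: y^k = 2.0, reduced costs: (-2.0, 11.0)
  x^k = (12.0, 0.0), subgradient = b - a^T x = -62.0
  y^{k+1} = 2.0 + 0.2*-62.0 = -10.4
Step 3: y^k = -10.4, reduced costs: (72.4, 35.8)
  x^k = (0.0, 0.0), subgradient = b - a^T x = 10.0
  y^{k+1} = -10.4 + 0.2*10.0 = -8.4
Step 4: y^k = -8.4, reduced costs: (60.4, 31.8)
  x^k = (0.0, 0.0), subgradient = b - a^T x = 10.0
  y^{k+1} = -8.4 + 0.2*10.0 = -6.4
Dual objective at y_4 = -6.4: reduced costs (48.4, 27.8), box minimizer x = (0.0, 0.0)
g(y_4) = b*y + (c1 - a1*y)*x1 + (c2 - a2*y)*x2 = 10*(-6.4) + 48.4*0.0 + 27.8*0.0 = -64.0 + 0.0 + 0.0 = -64.0


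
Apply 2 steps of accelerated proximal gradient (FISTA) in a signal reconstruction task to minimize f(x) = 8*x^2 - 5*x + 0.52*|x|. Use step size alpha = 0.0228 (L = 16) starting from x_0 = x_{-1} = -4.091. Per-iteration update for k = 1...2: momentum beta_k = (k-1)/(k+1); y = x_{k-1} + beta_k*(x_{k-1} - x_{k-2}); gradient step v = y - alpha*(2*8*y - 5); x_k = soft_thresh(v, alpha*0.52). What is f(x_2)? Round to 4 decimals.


FISTA on f(x) = 8*x^2 - 5*x + 0.52*|x|
L = 16, alpha = 0.0228
Iteration 1: beta = 0.0, y = -4.091 + 0.0*(-4.091 + 4.091) = -4.091
  grad(y) = -70.456, v = y - alpha*grad = -2.4846
  prox(v) = soft_thresh(-2.4846, 0.0119) = -2.4727
Iteration 2: beta = 0.3333, y = -2.4727 + 0.3333*(-2.4727 + 4.091) = -1.9333
  grad(y) = -35.9333, v = y - alpha*grad = -1.1141
  prox(v) = soft_thresh(-1.1141, 0.0119) = -1.1022
f(x_2) = 8*(-1.1022)^2 - 5*(-1.1022) + 0.52*|-1.1022| = 15.8028


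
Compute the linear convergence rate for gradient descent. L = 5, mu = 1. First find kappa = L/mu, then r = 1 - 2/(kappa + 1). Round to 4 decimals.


Step 1: Compute the condition number.
kappa = L/mu = 5/1 = 5.0
Step 2: Compute the convergence rate.
r = 1 - 2/(kappa + 1) = 1 - 2*mu/(L + mu) = (L - mu)/(L + mu) = 4/6 = 0.6667


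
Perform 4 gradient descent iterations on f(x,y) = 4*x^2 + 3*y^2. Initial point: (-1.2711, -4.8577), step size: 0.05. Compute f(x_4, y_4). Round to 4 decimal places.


Gradient descent on f(x,y) = 4*x^2 + 3*y^2.
Starting point: (-1.2711, -4.8577), alpha = 0.05
Step 1: grad_x = 2*4*-1.2711 = -10.1688, grad_y = 2*3*-4.8577 = -29.1462
  x_1 = -1.2711 - 0.05*-10.1688 = -0.7627
  y_1 = -4.8577 - 0.05*-29.1462 = -3.4004
Step 2: grad_x = 2*4*-0.7627 = -6.1013, grad_y = 2*3*-3.4004 = -20.4023
  x_2 = -0.7627 - 0.05*-6.1013 = -0.4576
  y_2 = -3.4004 - 0.05*-20.4023 = -2.3803
Step 3: grad_x = 2*4*-0.4576 = -3.6608, grad_y = 2*3*-2.3803 = -14.2816
  x_3 = -0.4576 - 0.05*-3.6608 = -0.2746
  y_3 = -2.3803 - 0.05*-14.2816 = -1.6662
Step 4: grad_x = 2*4*-0.2746 = -2.1965, grad_y = 2*3*-1.6662 = -9.9971
  x_4 = -0.2746 - 0.05*-2.1965 = -0.1647
  y_4 = -1.6662 - 0.05*-9.9971 = -1.1663
f(-0.1647, -1.1663) = 4*(-0.1647)^2 + 3*(-1.1663)^2 = 4.1896


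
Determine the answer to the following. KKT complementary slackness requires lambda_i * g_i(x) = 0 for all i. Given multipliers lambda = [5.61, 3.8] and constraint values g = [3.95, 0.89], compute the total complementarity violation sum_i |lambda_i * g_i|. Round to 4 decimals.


KKT complementary slackness check:
lambda_1 * g_1 = 5.61 * 3.95 = 22.1595
lambda_2 * g_2 = 3.8 * 0.89 = 3.382
Total violation = 22.1595 + 3.382 = 25.5415


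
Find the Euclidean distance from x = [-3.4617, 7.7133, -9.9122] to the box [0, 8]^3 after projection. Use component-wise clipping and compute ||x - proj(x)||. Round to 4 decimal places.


Project each component onto [0, 8].
clip(-3.4617) = 0.0, clip(7.7133) = 7.7133, clip(-9.9122) = 0.0
Projection = [0.0, 7.7133, 0.0]
Squared diffs: [11.9834, 0.0, 98.2517]
Distance = sqrt(110.2351) = 10.4993


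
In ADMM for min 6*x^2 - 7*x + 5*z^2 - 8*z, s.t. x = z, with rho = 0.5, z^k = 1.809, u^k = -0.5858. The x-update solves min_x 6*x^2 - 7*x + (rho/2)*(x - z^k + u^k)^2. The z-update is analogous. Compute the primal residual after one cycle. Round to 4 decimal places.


ADMM iteration with rho = 0.5, z^k = 1.809, u^k = -0.5858
Step 1: x-update.
Minimize 6*x^2 - 7*x + (0.5/2)*(x - 1.809 - 0.5858)^2
FOC: (2*6 + 0.5)*x = 7 + 0.5*(1.809 + 0.5858)
x^{k+1} = 0.6558
Step 2: z-update.
Minimize 5*z^2 - 8*z + (0.5/2)*(0.6558 - z - 0.5858)^2
FOC: (2*5 + 0.5)*z = 8 + 0.5*(0.6558 - 0.5858)
z^{k+1} = 0.7652
Step 3: u-update.
u^{k+1} = -0.5858 + 0.6558 - 0.7652 = -0.6952
Step 4: Primal residual = |0.6558 - 0.7652| = 0.1094


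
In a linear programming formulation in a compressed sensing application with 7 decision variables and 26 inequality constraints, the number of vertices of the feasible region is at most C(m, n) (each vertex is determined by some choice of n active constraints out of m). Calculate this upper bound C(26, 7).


Each vertex corresponds to some choice of n active constraints out of m, so the number of vertices is at most C(m, n) = m! / (n!(m-n)!).
m = 26, n = 7
Numerator: 26 * 25 * 24 * 23 * 22 * 21 * 20
Denominator: 7! = 5040
C(26, 7) = 657800


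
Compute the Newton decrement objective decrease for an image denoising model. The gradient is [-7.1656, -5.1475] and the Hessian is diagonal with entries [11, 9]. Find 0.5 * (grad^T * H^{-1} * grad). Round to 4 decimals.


Step 1: H is diagonal, so H^(-1) * g = [-0.6514, -0.5719].
Step 2: g^T H^(-1) g = sum_i g_i^2 / H_ii
  = (-7.1656)^2/11 + (-5.1475)^2/9
  = 4.6678 + 2.9441 = 7.6119
Step 3: Objective decrease = 0.5 * g^T H^(-1) g = 3.8059


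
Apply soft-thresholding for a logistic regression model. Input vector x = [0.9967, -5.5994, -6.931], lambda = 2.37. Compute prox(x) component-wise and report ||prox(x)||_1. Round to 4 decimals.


Soft-thresholding with lambda = 2.37:
prox(0.9967) = sign(0.9967)*max(|0.9967| - 2.37, 0) = 0.0
prox(-5.5994) = sign(-5.5994)*max(|-5.5994| - 2.37, 0) = -3.2294
prox(-6.931) = sign(-6.931)*max(|-6.931| - 2.37, 0) = -4.561
prox(x) = [0.0, -3.2294, -4.561]
||prox(x)||_1 = 0.0 + 3.2294 + 4.561 = 7.7904


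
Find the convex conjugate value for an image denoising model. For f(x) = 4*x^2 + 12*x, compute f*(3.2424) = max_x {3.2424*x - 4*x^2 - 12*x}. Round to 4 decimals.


f*(y) = sup_x {y*x - a*x^2 - b*x} = sup_x {(y-b)*x - a*x^2}
FOC: (y - b) - 2a*x = 0 => x* = (y - b)/(2a)
x* = (3.2424 - 12)/(2*4) = -1.0947
f*(3.2424) = (y-b)^2/(4a) = (3.2424 - 12)^2/(4*4)
= 76.6956/16 = 4.7935


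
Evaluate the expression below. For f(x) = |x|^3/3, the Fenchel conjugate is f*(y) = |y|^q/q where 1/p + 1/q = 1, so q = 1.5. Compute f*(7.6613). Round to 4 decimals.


The conjugate exponent q satisfies 1/p + 1/q = 1.
p = 3, so q = 3/(3 - 1) = 1.5
|y|^q = 7.6613^1.5 = 21.2058
f*(7.6613) = 21.2058 / 1.5 = 14.1372


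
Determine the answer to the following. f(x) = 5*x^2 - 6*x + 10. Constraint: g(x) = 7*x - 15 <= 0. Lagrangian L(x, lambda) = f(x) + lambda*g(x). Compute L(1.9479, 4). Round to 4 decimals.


Step 1: Evaluate f(x).
f(1.9479) = 5*1.9479^2 - 6*1.9479 + 10 = 17.2842
Step 2: Evaluate g(x).
g(1.9479) = 7*1.9479 - 15 = -1.3647
Step 3: Compute Lagrangian.
L = 17.2842 + 4*-1.3647 = 11.8254


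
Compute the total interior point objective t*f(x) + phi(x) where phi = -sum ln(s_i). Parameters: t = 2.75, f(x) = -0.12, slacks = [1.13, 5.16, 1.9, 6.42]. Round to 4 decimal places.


Step 1: Compute log-barrier.
ln values: [0.1222, 1.6409, 0.6419, 1.8594]
phi = -(0.1222 + 1.6409 + 0.6419 + 1.8594) = -4.2644
Step 2: Compute augmented objective.
t*f(x) = 2.75*-0.12 = -0.33
Total = -0.33 - 4.2644 = -4.5944


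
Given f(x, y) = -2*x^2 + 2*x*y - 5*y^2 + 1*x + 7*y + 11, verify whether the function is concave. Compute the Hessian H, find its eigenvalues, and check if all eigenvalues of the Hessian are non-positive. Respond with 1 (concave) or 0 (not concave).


The Hessian of f(x,y) = -2*x^2 + 2*x*y - 5*y^2 + 1*x + 7*y + 11 is:
H = [[-4, 2], [2, -10]]
Trace = -4 - 10 = -14
Determinant = -4*-10 - (2)^2 = 36
Discriminant = (-14)^2 - 4*36 = 52.0
Eigenvalues: lambda_1 = -10.6056, lambda_2 = -3.3944
The function is concave.

1


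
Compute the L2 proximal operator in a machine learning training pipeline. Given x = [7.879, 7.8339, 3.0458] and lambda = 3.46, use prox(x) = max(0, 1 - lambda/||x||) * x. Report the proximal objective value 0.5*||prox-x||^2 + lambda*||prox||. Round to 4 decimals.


Step 1: Compute ||x||.
||x|| = 11.5207
Step 2: Compute scaling factor.
scale = max(0, 1 - 3.46/11.5207) = 0.6997
Step 3: prox(x) = [5.5127, 5.4811, 2.1311]
||prox(x)|| = 8.0607
Step 4: Proximal objective.
0.5*||prox-x||^2 = 5.9858
lambda*||prox|| = 27.89
Total = 33.8757


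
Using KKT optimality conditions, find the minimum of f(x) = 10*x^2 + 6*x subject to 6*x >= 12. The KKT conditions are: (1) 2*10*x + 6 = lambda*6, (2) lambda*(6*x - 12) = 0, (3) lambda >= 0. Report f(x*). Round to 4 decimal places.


Step 1: Try lambda = 0 (constraint inactive).
x_unc = -6/(2*10) = -0.3
Check: 6*-0.3 = -1.8 < 12 -- violated!
Step 2: Constraint must be active: 6*x = 12
x* = 12/6 = 2.0
lambda = (2*10*2.0 + 6)/6 = 7.6667
Step 3: Compute optimal value.
f(x*) = 10*2.0^2 + 6*2.0 = 52.0


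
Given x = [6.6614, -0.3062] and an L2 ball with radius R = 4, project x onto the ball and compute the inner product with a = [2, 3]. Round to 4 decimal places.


Step 1: Compute ||x|| (intermediates to 6 decimals).
||x|| = sqrt(6.6614^2 + (-0.3062)^2) = 6.668434
Step 2: Project.
Since ||x|| > R, scale = R/||x|| = 4/6.668434 = 0.599841, proj(x) = scale * x
proj(x) = [3.995781, -0.183671]
Step 3: Dot product.
a^T * proj(x) = 2*3.995781 + 3*(-0.183671) = 7.4405


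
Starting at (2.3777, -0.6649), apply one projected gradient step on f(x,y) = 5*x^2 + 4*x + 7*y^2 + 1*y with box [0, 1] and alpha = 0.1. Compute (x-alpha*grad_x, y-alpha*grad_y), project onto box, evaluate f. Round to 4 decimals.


Step 1: Compute gradient at (2.3777, -0.6649).
grad_x = 2*5*2.3777 + 4 = 27.777
grad_y = 2*7*-0.6649 + 1 = -8.3086
Step 2: Gradient step.
x_raw = 2.3777 - 0.1*27.777 = -0.4
y_raw = -0.6649 - 0.1*-8.3086 = 0.166
Step 3: Project onto [0, 1].
x_proj = clip(-0.4) = 0.0
y_proj = clip(0.166) = 0.166
Step 4: Evaluate f.
f(0.0, 0.166) = 0.3588


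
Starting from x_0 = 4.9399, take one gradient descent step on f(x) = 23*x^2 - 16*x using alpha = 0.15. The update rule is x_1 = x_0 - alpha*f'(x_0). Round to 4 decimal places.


We compute the gradient at x_0 and apply the update.
f'(x) = 46*x - 16
f'(4.9399) = 46*4.9399 - 16 = 211.2354
x_1 = 4.9399 - 0.15*211.2354 = -26.7454


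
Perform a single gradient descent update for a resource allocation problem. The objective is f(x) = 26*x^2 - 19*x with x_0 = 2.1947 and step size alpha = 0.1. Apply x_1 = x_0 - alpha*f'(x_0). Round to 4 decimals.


We compute the gradient at x_0 and apply the update.
f'(x) = 52*x - 19
f'(2.1947) = 52*2.1947 - 19 = 95.1244
x_1 = 2.1947 - 0.1*95.1244 = -7.3177


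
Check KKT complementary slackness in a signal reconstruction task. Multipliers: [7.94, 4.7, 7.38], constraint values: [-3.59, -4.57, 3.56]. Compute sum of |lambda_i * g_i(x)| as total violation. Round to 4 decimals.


KKT complementary slackness check:
lambda_1 * g_1 = 7.94 * -3.59 = -28.5046
lambda_2 * g_2 = 4.7 * -4.57 = -21.479
lambda_3 * g_3 = 7.38 * 3.56 = 26.2728
Total violation = 28.5046 + 21.479 + 26.2728 = 76.2564


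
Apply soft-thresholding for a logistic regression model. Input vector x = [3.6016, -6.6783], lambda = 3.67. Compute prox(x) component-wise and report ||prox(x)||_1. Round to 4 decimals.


Soft-thresholding with lambda = 3.67:
prox(3.6016) = sign(3.6016)*max(|3.6016| - 3.67, 0) = 0.0
prox(-6.6783) = sign(-6.6783)*max(|-6.6783| - 3.67, 0) = -3.0083
prox(x) = [0.0, -3.0083]
||prox(x)||_1 = 0.0 + 3.0083 = 3.0083


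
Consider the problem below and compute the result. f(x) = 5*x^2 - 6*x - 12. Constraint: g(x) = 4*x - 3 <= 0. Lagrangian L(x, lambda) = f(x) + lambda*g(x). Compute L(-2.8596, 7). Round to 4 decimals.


Step 1: Evaluate f(x).
f(-2.8596) = 5*(-2.8596)^2 - 6*(-2.8596) - 12 = 46.0442
Step 2: Evaluate g(x).
g(-2.8596) = 4*-2.8596 - 3 = -14.4384
Step 3: Compute Lagrangian.
L = 46.0442 + 7*-14.4384 = -55.0246


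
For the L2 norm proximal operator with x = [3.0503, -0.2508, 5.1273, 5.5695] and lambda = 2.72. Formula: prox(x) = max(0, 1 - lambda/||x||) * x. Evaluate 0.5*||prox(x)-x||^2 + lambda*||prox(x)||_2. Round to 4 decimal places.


Step 1: Compute ||x||.
||x|| = 8.1655
Step 2: Compute scaling factor.
scale = max(0, 1 - 2.72/8.1655) = 0.6669
Step 3: prox(x) = [2.0342, -0.1673, 3.4194, 3.7143]
||prox(x)|| = 5.4455
Step 4: Proximal objective.
0.5*||prox-x||^2 = 3.6992
lambda*||prox|| = 14.8118
Total = 18.511


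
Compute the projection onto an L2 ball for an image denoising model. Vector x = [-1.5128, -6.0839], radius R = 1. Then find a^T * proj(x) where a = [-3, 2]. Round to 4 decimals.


Step 1: Compute ||x|| (intermediates to 6 decimals).
||x|| = sqrt((-1.5128)^2 + (-6.0839)^2) = 6.269163
Step 2: Project.
Since ||x|| > R, scale = R/||x|| = 1/6.269163 = 0.159511, proj(x) = scale * x
proj(x) = [-0.241308, -0.970449]
Step 3: Dot product.
a^T * proj(x) = -3*(-0.241308) + 2*(-0.970449) = -1.217


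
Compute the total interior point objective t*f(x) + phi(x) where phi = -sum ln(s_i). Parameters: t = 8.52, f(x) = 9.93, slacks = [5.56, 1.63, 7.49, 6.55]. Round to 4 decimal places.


Step 1: Compute log-barrier.
ln values: [1.7156, 0.4886, 2.0136, 1.8795]
phi = -(1.7156 + 0.4886 + 2.0136 + 1.8795) = -6.0972
Step 2: Compute augmented objective.
t*f(x) = 8.52*9.93 = 84.6036
Total = 84.6036 - 6.0972 = 78.5064


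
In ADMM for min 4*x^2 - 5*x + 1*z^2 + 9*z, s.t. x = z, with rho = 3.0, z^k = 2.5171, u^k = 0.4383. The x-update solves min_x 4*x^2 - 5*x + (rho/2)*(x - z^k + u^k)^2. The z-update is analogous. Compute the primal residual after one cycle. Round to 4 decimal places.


ADMM iteration with rho = 3.0, z^k = 2.5171, u^k = 0.4383
Step 1: x-update.
Minimize 4*x^2 - 5*x + (3.0/2)*(x - 2.5171 + 0.4383)^2
FOC: (2*4 + 3.0)*x = 5 + 3.0*(2.5171 - 0.4383)
x^{k+1} = 1.0215
Step 2: z-update.
Minimize 1*z^2 + 9*z + (3.0/2)*(1.0215 - z + 0.4383)^2
FOC: (2*1 + 3.0)*z = -9 + 3.0*(1.0215 + 0.4383)
z^{k+1} = -0.9241
Step 3: u-update.
u^{k+1} = 0.4383 + 1.0215 + 0.9241 = 2.3839
Step 4: Primal residual = |1.0215 + 0.9241| = 1.9456


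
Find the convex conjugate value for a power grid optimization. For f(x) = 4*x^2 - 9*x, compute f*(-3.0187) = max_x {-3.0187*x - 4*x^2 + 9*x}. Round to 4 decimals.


f*(y) = sup_x {y*x - a*x^2 - b*x} = sup_x {(y-b)*x - a*x^2}
FOC: (y - b) - 2a*x = 0 => x* = (y - b)/(2a)
x* = (-3.0187 + 9)/(2*4) = 0.7477
f*(-3.0187) = (y-b)^2/(4a) = (-3.0187 + 9)^2/(4*4)
= 35.7759/16 = 2.236


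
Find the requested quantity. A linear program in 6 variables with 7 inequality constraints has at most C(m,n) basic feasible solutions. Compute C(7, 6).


Each vertex corresponds to some choice of n active constraints out of m, so the number of vertices is at most C(m, n) = m! / (n!(m-n)!).
m = 7, n = 6
Numerator: 7 * 6 * 5 * 4 * 3 * 2
Denominator: 6! = 720
C(7, 6) = 7


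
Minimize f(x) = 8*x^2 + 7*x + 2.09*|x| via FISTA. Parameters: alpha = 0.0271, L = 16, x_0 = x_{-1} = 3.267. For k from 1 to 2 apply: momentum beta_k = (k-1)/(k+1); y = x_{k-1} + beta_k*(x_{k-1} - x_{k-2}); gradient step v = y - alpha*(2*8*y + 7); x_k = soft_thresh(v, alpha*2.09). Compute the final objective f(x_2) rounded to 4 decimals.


FISTA on f(x) = 8*x^2 + 7*x + 2.09*|x|
L = 16, alpha = 0.0271
Iteration 1: beta = 0.0, y = 3.267 + 0.0*(3.267 - 3.267) = 3.267
  grad(y) = 59.272, v = y - alpha*grad = 1.6607
  prox(v) = soft_thresh(1.6607, 0.0566) = 1.6041
Iteration 2: beta = 0.3333, y = 1.6041 + 0.3333*(1.6041 - 3.267) = 1.0498
  grad(y) = 23.7966, v = y - alpha*grad = 0.4049
  prox(v) = soft_thresh(0.4049, 0.0566) = 0.3483
f(x_2) = 8*0.3483^2 + 7*0.3483 + 2.09*|0.3483| = 4.136


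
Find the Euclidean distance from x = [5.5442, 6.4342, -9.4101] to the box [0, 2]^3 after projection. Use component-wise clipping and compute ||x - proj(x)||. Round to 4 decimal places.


Project each component onto [0, 2].
clip(5.5442) = 2.0, clip(6.4342) = 2.0, clip(-9.4101) = 0.0
Projection = [2.0, 2.0, 0.0]
Squared diffs: [12.5614, 19.6621, 88.55]
Distance = sqrt(120.7735) = 10.9897


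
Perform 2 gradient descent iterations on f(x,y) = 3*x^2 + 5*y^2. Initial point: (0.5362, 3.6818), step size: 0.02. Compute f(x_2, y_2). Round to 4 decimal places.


Gradient descent on f(x,y) = 3*x^2 + 5*y^2.
Starting point: (0.5362, 3.6818), alpha = 0.02
Step 1: grad_x = 2*3*0.5362 = 3.2172, grad_y = 2*5*3.6818 = 36.818
  x_1 = 0.5362 - 0.02*3.2172 = 0.4719
  y_1 = 3.6818 - 0.02*36.818 = 2.9454
Step 2: grad_x = 2*3*0.4719 = 2.8311, grad_y = 2*5*2.9454 = 29.4544
  x_2 = 0.4719 - 0.02*2.8311 = 0.4152
  y_2 = 2.9454 - 0.02*29.4544 = 2.3564
f(0.4152, 2.3564) = 3*0.4152^2 + 5*2.3564^2 = 28.2792


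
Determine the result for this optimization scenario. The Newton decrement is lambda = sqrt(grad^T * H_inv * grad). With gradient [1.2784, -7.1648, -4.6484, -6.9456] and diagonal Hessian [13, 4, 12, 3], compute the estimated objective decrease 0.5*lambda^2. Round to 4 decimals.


Step 1: H is diagonal, so H^(-1) * g = [0.0983, -1.7912, -0.3874, -2.3152].
Step 2: g^T H^(-1) g = sum_i g_i^2 / H_ii
  = (1.2784)^2/13 + (-7.1648)^2/4 + (-4.6484)^2/12 + (-6.9456)^2/3
  = 0.1257 + 12.8336 + 1.8006 + 16.0805 = 30.8404
Step 3: Objective decrease = 0.5 * g^T H^(-1) g = 15.4202


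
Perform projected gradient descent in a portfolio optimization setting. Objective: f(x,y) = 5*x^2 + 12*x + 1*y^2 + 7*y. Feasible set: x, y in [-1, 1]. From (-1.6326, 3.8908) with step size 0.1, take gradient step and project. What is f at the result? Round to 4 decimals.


Step 1: Compute gradient at (-1.6326, 3.8908).
grad_x = 2*5*-1.6326 + 12 = -4.326
grad_y = 2*1*3.8908 + 7 = 14.7816
Step 2: Gradient step.
x_raw = -1.6326 - 0.1*-4.326 = -1.2
y_raw = 3.8908 - 0.1*14.7816 = 2.4126
Step 3: Project onto [-1, 1].
x_proj = clip(-1.2) = -1.0
y_proj = clip(2.4126) = 1.0
Step 4: Evaluate f.
f(-1.0, 1.0) = 1.0


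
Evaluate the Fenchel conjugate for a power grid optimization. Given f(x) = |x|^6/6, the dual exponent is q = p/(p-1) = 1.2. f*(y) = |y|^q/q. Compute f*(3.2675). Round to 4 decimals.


The conjugate exponent q satisfies 1/p + 1/q = 1.
p = 6, so q = 6/(6 - 1) = 1.2
|y|^q = 3.2675^1.2 = 4.1406
f*(3.2675) = 4.1406 / 1.2 = 3.4505


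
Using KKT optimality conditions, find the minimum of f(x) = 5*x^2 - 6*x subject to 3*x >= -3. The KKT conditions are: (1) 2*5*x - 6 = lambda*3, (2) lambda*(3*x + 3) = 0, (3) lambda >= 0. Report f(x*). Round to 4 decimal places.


Step 1: Try lambda = 0 (constraint inactive).
Stationarity: 2*5*x - 6 = 0
x* = 6/(2*5) = 0.6
Check constraint: 3*0.6 = 1.8 >= -3 -- satisfied.
Step 2: Compute optimal value.
f(x*) = 5*0.6^2 - 6*0.6 = -1.8


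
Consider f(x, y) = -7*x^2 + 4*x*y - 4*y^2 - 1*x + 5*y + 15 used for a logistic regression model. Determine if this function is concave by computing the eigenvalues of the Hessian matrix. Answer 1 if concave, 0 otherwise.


The Hessian of f(x,y) = -7*x^2 + 4*x*y - 4*y^2 - 1*x + 5*y + 15 is:
H = [[-14, 4], [4, -8]]
Trace = -14 - 8 = -22
Determinant = -14*-8 - (4)^2 = 96
Discriminant = (-22)^2 - 4*96 = 100.0
Eigenvalues: lambda_1 = -16.0, lambda_2 = -6.0
The function is concave.

1


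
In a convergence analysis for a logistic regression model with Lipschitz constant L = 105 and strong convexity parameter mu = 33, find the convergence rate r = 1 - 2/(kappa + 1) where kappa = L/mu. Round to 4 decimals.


Step 1: Compute the condition number.
kappa = L/mu = 105/33 = 3.1818
Step 2: Compute the convergence rate.
r = 1 - 2/(kappa + 1) = 1 - 2*mu/(L + mu) = (L - mu)/(L + mu) = 72/138 = 0.5217


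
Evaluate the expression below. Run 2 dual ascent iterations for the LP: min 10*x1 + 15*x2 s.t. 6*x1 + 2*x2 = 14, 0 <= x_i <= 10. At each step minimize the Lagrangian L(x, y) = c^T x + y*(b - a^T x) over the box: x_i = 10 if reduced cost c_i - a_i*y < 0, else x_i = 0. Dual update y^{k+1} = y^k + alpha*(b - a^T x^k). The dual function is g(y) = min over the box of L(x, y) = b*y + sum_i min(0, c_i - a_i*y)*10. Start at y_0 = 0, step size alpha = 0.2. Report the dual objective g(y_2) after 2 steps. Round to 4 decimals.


Dual ascent for LP: min 10*x1 + 15*x2, 6*x1 + 2*x2 = 14, 0 <= x_i <= 10
Step 1: y^k = 0.0, reduced costs: (10.0, 15.0)
  x^k = (0.0, 0.0), subgradient = b - a^T x = 14.0
  y^{k+1} = 0.0 + 0.2*14.0 = 2.8
Step 2: y^k = 2.8, reduced costs: (-6.8, 9.4)
  x^k = (10.0, 0.0), subgradient = b - a^T x = -46.0
  y^{k+1} = 2.8 + 0.2*-46.0 = -6.4
Dual objective at y_2 = -6.4: reduced costs (48.4, 27.8), box minimizer x = (0.0, 0.0)
g(y_2) = b*y + (c1 - a1*y)*x1 + (c2 - a2*y)*x2 = 14*(-6.4) + 48.4*0.0 + 27.8*0.0 = -89.6 + 0.0 + 0.0 = -89.6


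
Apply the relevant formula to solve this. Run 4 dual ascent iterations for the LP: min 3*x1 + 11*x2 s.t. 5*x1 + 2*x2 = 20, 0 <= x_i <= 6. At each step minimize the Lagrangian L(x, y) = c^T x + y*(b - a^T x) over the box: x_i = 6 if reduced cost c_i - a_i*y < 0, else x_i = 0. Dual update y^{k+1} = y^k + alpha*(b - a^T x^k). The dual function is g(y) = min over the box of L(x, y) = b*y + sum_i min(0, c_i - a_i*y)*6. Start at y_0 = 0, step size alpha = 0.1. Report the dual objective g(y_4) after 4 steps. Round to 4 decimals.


Dual ascent for LP: min 3*x1 + 11*x2, 5*x1 + 2*x2 = 20, 0 <= x_i <= 6
Step 1: y^k = 0.0, reduced costs: (3.0, 11.0)
  x^k = (0.0, 0.0), subgradient = b - a^T x = 20.0
  y^{k+1} = 0.0 + 0.1*20.0 = 2.0
Step 2: y^k = 2.0, reduced costs: (-7.0, 7.0)
  x^k = (6.0, 0.0), subgradient = b - a^T x = -10.0
  y^{k+1} = 2.0 + 0.1*-10.0 = 1.0
Step 3: y^k = 1.0, reduced costs: (-2.0, 9.0)
  x^k = (6.0, 0.0), subgradient = b - a^T x = -10.0
  y^{k+1} = 1.0 + 0.1*-10.0 = 0.0
Step 4: y^k = 0.0, reduced costs: (3.0, 11.0)
  x^k = (0.0, 0.0), subgradient = b - a^T x = 20.0
  y^{k+1} = 0.0 + 0.1*20.0 = 2.0
Dual objective at y_4 = 2.0: reduced costs (-7.0, 7.0), box minimizer x = (6.0, 0.0)
g(y_4) = b*y + (c1 - a1*y)*x1 + (c2 - a2*y)*x2 = 20*2.0 + (-7.0)*6.0 + 7.0*0.0 = 40.0 - 42.0 + 0.0 = -2.0


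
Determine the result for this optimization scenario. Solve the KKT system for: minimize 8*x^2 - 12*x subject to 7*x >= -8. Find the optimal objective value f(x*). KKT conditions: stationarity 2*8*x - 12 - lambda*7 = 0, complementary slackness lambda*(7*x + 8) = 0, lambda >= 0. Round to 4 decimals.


Step 1: Try lambda = 0 (constraint inactive).
Stationarity: 2*8*x - 12 = 0
x* = 12/(2*8) = 0.75
Check constraint: 7*0.75 = 5.25 >= -8 -- satisfied.
Step 2: Compute optimal value.
f(x*) = 8*0.75^2 - 12*0.75 = -4.5
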